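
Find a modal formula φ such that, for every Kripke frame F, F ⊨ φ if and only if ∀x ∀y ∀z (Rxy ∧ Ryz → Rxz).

This is transitivity; the standard corresponding axiom is 4: □q → □□q.
Suppose □q→□□q is valid. Take Rxy, Ryz and set V(q)={w : Rxw}. Then □q at x, so □□q at x, so □q at y, so q at z, i.e. Rxz.

□q → □□q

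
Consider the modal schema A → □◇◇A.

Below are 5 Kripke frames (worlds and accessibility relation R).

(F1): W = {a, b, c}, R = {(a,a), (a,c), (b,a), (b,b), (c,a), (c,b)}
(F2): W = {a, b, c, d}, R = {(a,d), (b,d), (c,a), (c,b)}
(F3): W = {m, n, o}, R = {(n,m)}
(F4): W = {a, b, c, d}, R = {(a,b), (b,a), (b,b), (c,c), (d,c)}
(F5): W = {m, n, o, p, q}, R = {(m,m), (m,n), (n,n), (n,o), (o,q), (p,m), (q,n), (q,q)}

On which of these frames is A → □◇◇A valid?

Frame correspondent (Sahlqvist): ∀x ∀z (xRz → ∃w (x = w ∧ zR²w)) — i.e. a generalized confluence (Geach) condition.
(F1): condition met.
(F2): fails — aRd but no w with a=w and dR²w.
(F3): fails — nRm but no w with n=w and mR²w.
(F4): fails — dRc but no w with d=w and cR²w.
(F5): fails — mRn but no w with m=w and nR²w.
Valid on: (F1).

(F1)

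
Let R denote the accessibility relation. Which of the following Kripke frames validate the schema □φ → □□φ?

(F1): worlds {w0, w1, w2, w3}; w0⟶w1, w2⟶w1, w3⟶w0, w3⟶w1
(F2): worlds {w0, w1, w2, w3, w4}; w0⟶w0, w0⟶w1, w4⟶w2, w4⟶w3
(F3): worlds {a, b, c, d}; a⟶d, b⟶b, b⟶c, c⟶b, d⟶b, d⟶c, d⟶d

(F1), (F2)

This is the axiom for transitivity; its first-order frame correspondent is ∀x ∀y ∀z (Rxy ∧ Ryz → Rxz).
(F1): holds.
(F2): holds.
(F3): fails — Rcb and Rbc but not Rcc.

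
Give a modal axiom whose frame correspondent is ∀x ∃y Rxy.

This is seriality; the standard corresponding axiom is D: □r → ◇r.
Suppose □r→◇r is valid. At any x set V(r)=W. Then □r at x, so ◇r at x, so x has a successor.

□r → ◇r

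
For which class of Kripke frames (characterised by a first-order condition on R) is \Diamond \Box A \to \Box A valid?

This is frame-equivalent to ◇A → □◇A (substitute ¬A for A and contrapose).
Suppose ◇A→□◇A is valid. Take Rxy, Rxz and set V(A)={y}. Then ◇A at x, so □◇A at x, so ◇A at z, so some w with Rzw has A; w=y, i.e. Rzy. By symmetry of the argument, Ryz.
The converse is a direct semantic check.
So the correspondent is the Euclidean property.

The Euclidean property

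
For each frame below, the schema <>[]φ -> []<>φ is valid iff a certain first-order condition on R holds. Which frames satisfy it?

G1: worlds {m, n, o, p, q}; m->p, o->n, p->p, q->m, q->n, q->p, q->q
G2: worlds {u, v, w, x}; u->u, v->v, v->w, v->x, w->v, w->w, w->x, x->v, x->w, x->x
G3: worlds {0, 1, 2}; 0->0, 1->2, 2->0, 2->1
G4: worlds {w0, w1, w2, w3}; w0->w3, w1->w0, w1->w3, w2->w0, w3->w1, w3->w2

G2

The schema corresponds to convergence: forall x forall y forall z (Rxy & Rxz -> exists w (Ryw & Rzw)).
G1: fails — Ron and Ron but n and n have no common successor.
G2: satisfies the condition.
G3: fails — R20 and R21 but 0 and 1 have no common successor.
G4: fails — Rw1w0 and Rw1w3 but w0 and w3 have no common successor.
Valid on: G2.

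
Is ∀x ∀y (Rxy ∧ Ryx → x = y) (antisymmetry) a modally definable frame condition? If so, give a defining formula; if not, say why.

Not modally definable

If a class were modally definable it would be closed under surjective bounded morphisms (Goldblatt–Thomason).
The 8-cycle (worlds s,t,u,v,w,x,y,z with s→t→u→v→w→x→y→z→s) is antisymmetric. Sending even-indexed worlds to a and odd-indexed worlds to b is a surjective bounded morphism onto the two-world frame with a↔b, which is not antisymmetric.
So the class is not modally definable.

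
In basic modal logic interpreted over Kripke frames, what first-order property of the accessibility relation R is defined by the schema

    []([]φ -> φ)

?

Suppose □(□φ→φ) is valid. Take Rxy and set V(φ)={w : Ryw}. Then at y, □φ holds; since □(□φ→φ) at x, □φ→φ at y, so φ at y, i.e. Ryy.

shift-reflexivity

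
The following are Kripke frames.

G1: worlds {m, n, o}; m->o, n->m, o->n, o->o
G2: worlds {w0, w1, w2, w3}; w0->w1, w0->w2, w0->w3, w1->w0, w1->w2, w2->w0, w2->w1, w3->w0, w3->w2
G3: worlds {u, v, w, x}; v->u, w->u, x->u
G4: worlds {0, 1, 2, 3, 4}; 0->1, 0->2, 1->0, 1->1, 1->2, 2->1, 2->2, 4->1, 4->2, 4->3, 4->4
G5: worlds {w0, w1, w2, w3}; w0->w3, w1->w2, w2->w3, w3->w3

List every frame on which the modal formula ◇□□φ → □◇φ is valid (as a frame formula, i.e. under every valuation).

G2, G5

This is the axiom for a generalized confluence (Geach) condition; its first-order frame correspondent is ∀x ∀y ∀z ((xRy ∧ xRz) → ∃w (yR²w ∧ zRw)).
G1: fails — oRn, oRn but no w with nR²w and nRw.
G2: holds.
G3: fails — vRu, vRu but no t with uR²t and uRt.
G4: fails — 4R1, 4R3 but no w with 1R²w and 3Rw.
G5: holds.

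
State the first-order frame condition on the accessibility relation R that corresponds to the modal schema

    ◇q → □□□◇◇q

This is a Sahlqvist (Geach-type) schema ◇^1□^0q → □^3◇^2q.
Minimal-valuation argument: fix x; take any y with xR^1y and any z with xR^3z. Set V(q) to the set of worlds R-reachable from y in exactly 0 steps. Then □^0q holds at y, so the antecedent holds at x; validity forces ◇^2q at z, giving a w with zR^2w and yR^0w.
First-order correspondent: ∀x ∀y ∀z ((xRy ∧ xR³z) → ∃w (y = w ∧ zR²w)).

∀x ∀y ∀z ((xRy ∧ xR³z) → ∃w (y = w ∧ zR²w))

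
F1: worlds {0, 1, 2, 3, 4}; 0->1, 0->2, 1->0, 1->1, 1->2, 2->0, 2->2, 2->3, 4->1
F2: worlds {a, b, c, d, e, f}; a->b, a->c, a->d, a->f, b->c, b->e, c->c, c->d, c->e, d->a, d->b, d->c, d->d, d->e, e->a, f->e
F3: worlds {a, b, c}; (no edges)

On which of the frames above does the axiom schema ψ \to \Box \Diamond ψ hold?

F3

This is the axiom for symmetry; its first-order frame correspondent is \forall x \forall y (Rxy \to Ryx).
F1: fails — R12 but not R21.
F2: fails — Rbc but not Rcb.
F3: condition met.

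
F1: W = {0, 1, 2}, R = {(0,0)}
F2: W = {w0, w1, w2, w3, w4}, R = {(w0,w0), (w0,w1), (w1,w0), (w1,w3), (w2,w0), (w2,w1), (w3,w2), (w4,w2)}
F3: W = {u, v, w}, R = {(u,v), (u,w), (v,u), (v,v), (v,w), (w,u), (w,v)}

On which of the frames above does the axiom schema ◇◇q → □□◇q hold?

F1

This is the axiom for a generalized confluence (Geach) condition; its first-order frame correspondent is ∀x ∀y ∀z ((xR²y ∧ xR²z) → ∃w (y = w ∧ zRw)).
F1: ✓.
F2: fails — w0R²w0, w0R²w3 but no w with w0=w and w3Rw.
F3: fails — uR²u, uR²u but no t with u=t and uRt.
Valid on: F1.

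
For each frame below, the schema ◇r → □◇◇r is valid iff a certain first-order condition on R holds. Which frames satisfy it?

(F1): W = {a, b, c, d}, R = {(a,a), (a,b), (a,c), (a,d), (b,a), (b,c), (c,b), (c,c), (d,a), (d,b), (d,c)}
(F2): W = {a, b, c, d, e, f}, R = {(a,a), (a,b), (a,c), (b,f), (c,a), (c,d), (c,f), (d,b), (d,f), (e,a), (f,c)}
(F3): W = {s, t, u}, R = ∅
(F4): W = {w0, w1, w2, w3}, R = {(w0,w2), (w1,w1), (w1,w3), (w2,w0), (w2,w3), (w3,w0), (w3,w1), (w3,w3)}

The schema corresponds to a generalized confluence (Geach) condition: ∀x ∀y ∀z ((xRy ∧ xRz) → ∃w (y = w ∧ zR²w)).
(F1): fails — aRd, aRc but no w with d=w and cR²w.
(F2): fails — aRa, aRb but no w with a=w and bR²w.
(F3): holds.
(F4): fails — w3Rw1, w3Rw0 but no w with w1=w and w0R²w.

(F3)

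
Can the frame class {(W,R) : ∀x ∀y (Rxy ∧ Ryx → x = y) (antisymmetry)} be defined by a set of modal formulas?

Not definable by any modal formula

If a class were modally definable it would be closed under surjective bounded morphisms (Goldblatt–Thomason).
The 8-cycle (worlds w0,w1,w2,w3,w4,w5,w6,w7 with w0→w1→w2→w3→w4→w5→w6→w7→w0) is antisymmetric. Sending even-indexed worlds to s and odd-indexed worlds to t is a surjective bounded morphism onto the two-world frame with s↔t, which is not antisymmetric.
So no modal formula (or set of formulas) defines exactly the antisymmetric frames.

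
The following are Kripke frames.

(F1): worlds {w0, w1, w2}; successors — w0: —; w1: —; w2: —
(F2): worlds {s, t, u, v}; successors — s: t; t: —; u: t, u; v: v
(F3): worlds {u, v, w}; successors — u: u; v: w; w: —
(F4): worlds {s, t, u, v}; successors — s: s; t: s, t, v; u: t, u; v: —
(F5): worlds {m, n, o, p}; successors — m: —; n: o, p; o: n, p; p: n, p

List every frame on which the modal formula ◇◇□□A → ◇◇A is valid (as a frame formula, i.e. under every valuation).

Frame correspondent (Sahlqvist): ∀x ∀y (xR²y → ∃w (yR²w ∧ xR²w)) — i.e. a generalized confluence (Geach) condition.
(F1): ✓.
(F2): fails — uR²t but no w with tR²w and uR²w.
(F3): ✓.
(F4): fails — tR²v but no w with vR²w and tR²w.
(F5): ✓.
Valid on: (F1), (F3), (F5).

(F1), (F3), (F5)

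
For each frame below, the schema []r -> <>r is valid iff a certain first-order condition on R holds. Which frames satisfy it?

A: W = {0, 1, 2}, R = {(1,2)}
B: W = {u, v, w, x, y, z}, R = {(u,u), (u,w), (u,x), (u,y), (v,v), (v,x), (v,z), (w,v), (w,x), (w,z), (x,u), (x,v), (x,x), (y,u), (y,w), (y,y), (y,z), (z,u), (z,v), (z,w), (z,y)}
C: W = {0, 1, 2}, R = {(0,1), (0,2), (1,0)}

Frame correspondent (Sahlqvist): forall x exists y Rxy — i.e. seriality.
A: fails — world 0 has no successor.
B: satisfies the condition.
C: fails — world 2 has no successor.
Valid on: B.

B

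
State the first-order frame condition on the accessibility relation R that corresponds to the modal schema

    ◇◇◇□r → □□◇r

∀x ∀y ∀z ((xR³y ∧ xR²z) → ∃w (yRw ∧ zRw))

This is a Sahlqvist (Geach-type) schema ◇^3□^1r → □^2◇^1r.
First-order correspondent: ∀x ∀y ∀z ((xR³y ∧ xR²z) → ∃w (yRw ∧ zRw)).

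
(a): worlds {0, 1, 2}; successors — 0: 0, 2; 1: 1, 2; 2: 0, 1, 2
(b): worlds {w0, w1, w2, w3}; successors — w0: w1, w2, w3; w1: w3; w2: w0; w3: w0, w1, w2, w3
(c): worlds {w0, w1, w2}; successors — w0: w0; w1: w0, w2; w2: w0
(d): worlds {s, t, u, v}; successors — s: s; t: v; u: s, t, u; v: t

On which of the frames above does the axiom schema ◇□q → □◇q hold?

The schema corresponds to convergence: ∀x ∀y ∀z (Rxy ∧ Rxz → ∃w (Ryw ∧ Rzw)).
(a): condition met.
(b): fails — Rw0w1 and Rw0w2 but w1 and w2 have no common successor.
(c): condition met.
(d): fails — Rut and Ruu but t and u have no common successor.

(a), (c)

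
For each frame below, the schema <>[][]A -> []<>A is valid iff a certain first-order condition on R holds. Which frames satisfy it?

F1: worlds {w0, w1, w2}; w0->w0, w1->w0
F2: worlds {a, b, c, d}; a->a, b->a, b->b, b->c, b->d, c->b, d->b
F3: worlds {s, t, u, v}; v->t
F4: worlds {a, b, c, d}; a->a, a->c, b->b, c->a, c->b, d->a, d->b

This is the axiom for a generalized confluence (Geach) condition; its first-order frame correspondent is forall x forall y forall z ((xRy & xRz) -> exists w (y R^2 w & zRw)).
F1: satisfies the condition.
F2: fails — bRa, bRc but no w with aR²w and cRw.
F3: fails — vRt, vRt but no w with tR²w and tRw.
F4: fails — cRb, cRa but no w with bR²w and aRw.
Valid on: F1.

F1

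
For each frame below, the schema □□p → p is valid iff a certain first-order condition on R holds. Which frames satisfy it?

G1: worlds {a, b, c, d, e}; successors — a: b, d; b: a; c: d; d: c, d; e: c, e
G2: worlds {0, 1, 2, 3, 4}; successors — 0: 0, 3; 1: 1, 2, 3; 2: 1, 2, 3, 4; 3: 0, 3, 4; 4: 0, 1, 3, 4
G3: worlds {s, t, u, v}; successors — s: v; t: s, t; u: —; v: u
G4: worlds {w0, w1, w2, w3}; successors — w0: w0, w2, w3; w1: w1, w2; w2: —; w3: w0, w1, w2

G1, G2

The schema corresponds to a generalized confluence (Geach) condition: ∀x ∃w (xR²w ∧ x = w).
G1: condition met.
G2: condition met.
G3: fails — at s but no w with sR²w and s=w.
G4: fails — at w2 but no w with w2R²w and w2=w.
Valid on: G1, G2.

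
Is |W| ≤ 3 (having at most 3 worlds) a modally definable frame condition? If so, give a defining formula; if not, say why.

No

Modal frame validity is preserved under disjoint unions.
Any modal formula valid on each of 4 disjoint one-world frames is valid on their disjoint union (validity is preserved under disjoint unions). Each one-world frame has |W|=1≤3, but the union has |W|=4.
So the class is not modally definable.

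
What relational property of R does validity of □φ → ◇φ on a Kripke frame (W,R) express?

seriality

This schema is the D axiom.
It corresponds to seriality: ∀x ∃y Rxy.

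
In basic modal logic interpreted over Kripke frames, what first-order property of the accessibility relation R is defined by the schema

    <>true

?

seriality: forall x exists y Rxy

◇⊤ holds at w iff w has a successor, so frame-validity of ◇⊤ is exactly seriality. Equivalently via □p → ◇p:
Suppose □p→◇p is valid. At any x set V(p)=W. Then □p at x, so ◇p at x, so x has a successor.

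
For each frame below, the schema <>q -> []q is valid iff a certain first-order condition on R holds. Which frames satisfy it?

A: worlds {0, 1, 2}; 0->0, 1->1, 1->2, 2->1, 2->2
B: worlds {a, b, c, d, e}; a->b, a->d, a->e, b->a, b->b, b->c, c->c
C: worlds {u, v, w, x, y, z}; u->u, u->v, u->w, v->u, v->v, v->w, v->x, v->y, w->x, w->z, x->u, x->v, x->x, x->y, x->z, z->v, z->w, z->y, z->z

none

The schema corresponds to partial functionality: forall x forall y forall z (Rxy & Rxz -> y = z).
A: fails — 1 sees both 1 and 2.
B: fails — a sees both b and d.
C: fails — u sees both u and v.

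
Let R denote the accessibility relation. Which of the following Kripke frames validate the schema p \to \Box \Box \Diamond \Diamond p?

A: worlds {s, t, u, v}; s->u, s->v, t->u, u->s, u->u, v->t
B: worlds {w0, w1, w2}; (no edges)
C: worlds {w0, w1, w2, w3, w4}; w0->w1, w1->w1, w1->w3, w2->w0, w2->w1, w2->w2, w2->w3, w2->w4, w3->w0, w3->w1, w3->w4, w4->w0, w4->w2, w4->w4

Frame correspondent (Sahlqvist): \forall x \forall z (x R^2 z \to \exists w (x = w \wedge z R^2 w)) — i.e. a generalized confluence (Geach) condition.
A: fails — tR²u but no w with t=w and uR²w.
B: condition met.
C: fails — w2R²w0 but no w with w2=w and w0R²w.
Valid on: B.

B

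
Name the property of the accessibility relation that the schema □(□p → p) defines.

shift-reflexivity: ∀x ∀y (Rxy → Ryy)

Suppose □(□p→p) is valid. Take Rxy and set V(p)={w : Ryw}. Then at y, □p holds; since □(□p→p) at x, □p→p at y, so p at y, i.e. Ryy.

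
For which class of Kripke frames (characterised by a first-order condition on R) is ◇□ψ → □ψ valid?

the Euclidean property

Replacing ψ by ¬ψ and contraposing gives the equivalent schema ◇ψ → □◇ψ.
Suppose ◇ψ→□◇ψ is valid. Take Rxy, Rxz and set V(ψ)={y}. Then ◇ψ at x, so □◇ψ at x, so ◇ψ at z, so some w with Rzw has ψ; w=y, i.e. Rzy. By symmetry of the argument, Ryz.
Conversely, on a frame with the Euclidean property the schema holds at every world under every valuation.
Frame condition: ∀x ∀y ∀z (Rxy ∧ Rxz → Ryz).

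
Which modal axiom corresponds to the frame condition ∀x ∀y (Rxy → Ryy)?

□(□q → q)

The condition is shift-reflexivity. The T□ schema □(□q → q) defines it.
Suppose □(□q→q) is valid. Take Rxy and set V(q)={w : Ryw}. Then at y, □q holds; since □(□q→q) at x, □q→q at y, so q at y, i.e. Ryy.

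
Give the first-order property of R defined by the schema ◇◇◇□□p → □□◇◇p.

∀x ∀y ∀z ((xR³y ∧ xR²z) → ∃w (yR²w ∧ zR²w))

This is a Sahlqvist (Geach-type) schema ◇^3□^2p → □^2◇^2p.
Minimal-valuation argument: fix x; take any y with xR^3y and any z with xR^2z. Set V(p) to the set of worlds R-reachable from y in exactly 2 steps. Then □^2p holds at y, so the antecedent holds at x; validity forces ◇^2p at z, giving a w with zR^2w and yR^2w.
First-order correspondent: ∀x ∀y ∀z ((xR³y ∧ xR²z) → ∃w (yR²w ∧ zR²w)).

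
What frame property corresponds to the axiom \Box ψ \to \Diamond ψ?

Suppose □ψ→◇ψ is valid. At any x set V(ψ)=W. Then □ψ at x, so ◇ψ at x, so x has a successor.

Seriality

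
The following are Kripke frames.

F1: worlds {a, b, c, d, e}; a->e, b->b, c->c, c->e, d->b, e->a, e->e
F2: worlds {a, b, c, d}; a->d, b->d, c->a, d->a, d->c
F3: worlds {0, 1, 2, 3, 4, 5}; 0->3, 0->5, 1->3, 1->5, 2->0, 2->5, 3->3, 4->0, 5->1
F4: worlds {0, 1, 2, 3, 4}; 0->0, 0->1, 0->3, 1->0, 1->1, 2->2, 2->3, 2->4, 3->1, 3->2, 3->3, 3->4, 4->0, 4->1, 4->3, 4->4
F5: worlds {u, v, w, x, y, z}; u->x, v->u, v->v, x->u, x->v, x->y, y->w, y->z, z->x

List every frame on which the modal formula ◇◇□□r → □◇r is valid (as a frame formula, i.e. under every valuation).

F1, F4

Frame correspondent (Sahlqvist): ∀x ∀y ∀z ((xR²y ∧ xRz) → ∃w (yR²w ∧ zRw)) — i.e. a generalized confluence (Geach) condition.
F1: holds.
F2: fails — aR²c, aRd but no w with cR²w and dRw.
F3: fails — 0R²3, 0R5 but no w with 3R²w and 5Rw.
F4: holds.
F5: fails — uR²y, uRx but no t with yR²t and xRt.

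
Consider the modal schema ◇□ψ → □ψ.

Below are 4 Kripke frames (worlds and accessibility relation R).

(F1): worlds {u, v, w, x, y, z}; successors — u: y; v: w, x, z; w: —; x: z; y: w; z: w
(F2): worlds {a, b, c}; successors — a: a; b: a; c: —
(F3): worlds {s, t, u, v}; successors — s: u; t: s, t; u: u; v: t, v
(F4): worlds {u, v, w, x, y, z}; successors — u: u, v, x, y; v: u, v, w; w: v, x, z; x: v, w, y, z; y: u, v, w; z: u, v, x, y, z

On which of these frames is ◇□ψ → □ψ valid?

Frame correspondent (Sahlqvist): ∀x ∀y ∀z (Rxy ∧ Rxz → Ryz) — i.e. the Euclidean property.
(F1): fails — Ruy and Ruy but not Ryy.
(F2): condition met.
(F3): fails — Rts and Rts but not Rss.
(F4): fails — Ruv and Ruy but not Rvy.

(F2)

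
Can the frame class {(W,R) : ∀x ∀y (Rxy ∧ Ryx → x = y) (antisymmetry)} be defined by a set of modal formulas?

Not definable by any modal formula

Modal frame validity is preserved under surjective bounded morphisms.
The 8-cycle (worlds 0,1,2,3,4,5,6,7 with 0→1→2→3→4→5→6→7→0) is antisymmetric. Sending even-indexed worlds to a and odd-indexed worlds to b is a surjective bounded morphism onto the two-world frame with a↔b, which is not antisymmetric.
So no modal formula (or set of formulas) defines exactly the antisymmetric frames.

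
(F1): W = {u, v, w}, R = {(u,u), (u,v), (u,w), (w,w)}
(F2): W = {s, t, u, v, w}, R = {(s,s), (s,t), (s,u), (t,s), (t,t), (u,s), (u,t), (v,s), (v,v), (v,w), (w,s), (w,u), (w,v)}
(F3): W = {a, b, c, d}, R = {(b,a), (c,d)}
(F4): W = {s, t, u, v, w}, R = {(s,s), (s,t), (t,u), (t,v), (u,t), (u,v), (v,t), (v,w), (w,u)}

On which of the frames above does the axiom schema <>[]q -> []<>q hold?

The schema corresponds to convergence: forall x forall y forall z (Rxy & Rxz -> exists w (Ryw & Rzw)).
(F1): fails — Ruv and Ruv but v and v have no common successor.
(F2): condition met.
(F3): fails — Rba and Rba but a and a have no common successor.
(F4): fails — Rss and Rst but s and t have no common successor.
Valid on: (F2).

(F2)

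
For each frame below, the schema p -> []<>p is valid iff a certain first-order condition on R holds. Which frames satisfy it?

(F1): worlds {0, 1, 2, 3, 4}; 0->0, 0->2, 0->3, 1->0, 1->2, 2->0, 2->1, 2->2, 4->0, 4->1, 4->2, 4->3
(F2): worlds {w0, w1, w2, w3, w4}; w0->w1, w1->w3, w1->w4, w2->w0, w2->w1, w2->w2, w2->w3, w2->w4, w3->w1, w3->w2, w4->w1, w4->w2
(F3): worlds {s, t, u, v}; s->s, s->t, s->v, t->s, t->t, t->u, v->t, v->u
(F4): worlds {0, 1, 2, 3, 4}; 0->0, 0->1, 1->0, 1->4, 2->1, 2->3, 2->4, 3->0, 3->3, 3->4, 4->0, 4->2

The schema corresponds to symmetry: forall x forall y (Rxy -> Ryx).
(F1): fails — R10 but not R01.
(F2): fails — Rw0w1 but not Rw1w0.
(F3): fails — Rvt but not Rtv.
(F4): fails — R34 but not R43.

none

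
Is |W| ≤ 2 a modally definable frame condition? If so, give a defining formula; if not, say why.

Not modally definable

Modal frame validity is preserved under disjoint unions.
Any modal formula valid on each of 3 disjoint one-world frames is valid on their disjoint union (validity is preserved under disjoint unions). Each one-world frame has |W|=1≤2, but the union has |W|=3.
So the class is not modally definable.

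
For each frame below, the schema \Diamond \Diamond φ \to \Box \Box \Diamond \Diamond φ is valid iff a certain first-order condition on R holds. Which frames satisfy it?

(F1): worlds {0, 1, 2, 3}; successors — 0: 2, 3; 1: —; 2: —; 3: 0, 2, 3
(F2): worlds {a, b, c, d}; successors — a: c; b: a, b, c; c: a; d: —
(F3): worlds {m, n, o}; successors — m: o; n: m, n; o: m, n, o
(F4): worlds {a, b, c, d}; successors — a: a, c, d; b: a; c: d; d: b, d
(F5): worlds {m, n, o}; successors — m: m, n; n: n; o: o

The schema corresponds to a generalized confluence (Geach) condition: \forall x \forall y \forall z ((x R^2 y \wedge x R^2 z) \to \exists w (y = w \wedge z R^2 w)).
(F1): fails — 0R²0, 0R²2 but no w with 0=w and 2R²w.
(F2): fails — bR²a, bR²c but no w with a=w and cR²w.
(F3): condition met.
(F4): fails — aR²a, aR²c but no w with a=w and cR²w.
(F5): fails — mR²m, mR²n but no w with m=w and nR²w.
Valid on: (F3).

(F3)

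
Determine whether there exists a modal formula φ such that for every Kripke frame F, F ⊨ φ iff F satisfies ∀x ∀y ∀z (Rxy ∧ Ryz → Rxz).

Definable; □r → □□r defines it

This is a Sahlqvist condition; the 4 axiom □r → □□r defines it.
Suppose □r→□□r is valid. Take Rxy, Ryz and set V(r)={w : Rxw}. Then □r at x, so □□r at x, so □r at y, so r at z, i.e. Rxz.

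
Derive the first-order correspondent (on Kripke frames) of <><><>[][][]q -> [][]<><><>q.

This is a Sahlqvist (Geach-type) schema ◇^3□^3q → □^2◇^3q.
Minimal-valuation argument: fix x; take any y with xR^3y and any z with xR^2z. Set V(q) to the set of worlds R-reachable from y in exactly 3 steps. Then □^3q holds at y, so the antecedent holds at x; validity forces ◇^3q at z, giving a w with zR^3w and yR^3w.
First-order correspondent: forall x forall y forall z ((x R^3 y & x R^2 z) -> exists w (y R^3 w & z R^3 w)).

forall x forall y forall z ((x R^3 y & x R^2 z) -> exists w (y R^3 w & z R^3 w))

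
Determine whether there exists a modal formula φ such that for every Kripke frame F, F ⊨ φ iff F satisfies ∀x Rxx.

This is a Sahlqvist condition; the T axiom □q → q defines it.
Suppose □q→q is valid. At any x set V(q)={w : Rxw}. Then □q holds at x, so q holds at x, i.e. Rxx.

Yes — defined by □q → q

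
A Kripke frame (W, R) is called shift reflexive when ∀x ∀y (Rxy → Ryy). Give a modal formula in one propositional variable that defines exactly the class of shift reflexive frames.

□(□q → q)

The condition is shift-reflexivity. The T□ schema □(□q → q) defines it.
Suppose □(□q→q) is valid. Take Rxy and set V(q)={w : Ryw}. Then at y, □q holds; since □(□q→q) at x, □q→q at y, so q at y, i.e. Ryy.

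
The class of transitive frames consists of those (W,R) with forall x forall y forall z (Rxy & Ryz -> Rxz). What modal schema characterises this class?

□q → □□q

A defining formula is □q → □□q (the 4 axiom).
Suppose □q→□□q is valid. Take Rxy, Ryz and set V(q)={w : Rxw}. Then □q at x, so □□q at x, so □q at y, so q at z, i.e. Rxz.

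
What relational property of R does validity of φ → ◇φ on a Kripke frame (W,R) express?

This is frame-equivalent to □φ → φ (substitute ¬φ for φ and contrapose).
Suppose □φ→φ is valid. At any x set V(φ)={w : Rxw}. Then □φ holds at x, so φ holds at x, i.e. Rxx.
Conversely, on a frame with reflexivity the schema holds at every world under every valuation.
Frame condition: ∀x Rxx.

reflexivity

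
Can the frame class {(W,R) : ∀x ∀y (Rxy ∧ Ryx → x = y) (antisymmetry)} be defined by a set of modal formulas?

Not definable by any modal formula

Any modally definable frame class is closed under surjective bounded morphisms.
The 4-cycle (worlds a,b,c,d with a→b→c→d→a) is antisymmetric. Sending even-indexed worlds to a and odd-indexed worlds to b is a surjective bounded morphism onto the two-world frame with a↔b, which is not antisymmetric.
So no modal formula (or set of formulas) defines exactly the antisymmetric frames.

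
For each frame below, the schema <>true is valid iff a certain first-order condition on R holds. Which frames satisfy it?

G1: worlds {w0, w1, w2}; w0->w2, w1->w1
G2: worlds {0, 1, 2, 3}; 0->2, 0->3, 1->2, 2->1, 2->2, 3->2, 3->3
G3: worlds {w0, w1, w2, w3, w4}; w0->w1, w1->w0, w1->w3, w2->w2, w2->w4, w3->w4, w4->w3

G2, G3

This is the axiom for seriality; its first-order frame correspondent is forall x exists y Rxy.
G1: fails — world w2 has no successor.
G2: holds.
G3: holds.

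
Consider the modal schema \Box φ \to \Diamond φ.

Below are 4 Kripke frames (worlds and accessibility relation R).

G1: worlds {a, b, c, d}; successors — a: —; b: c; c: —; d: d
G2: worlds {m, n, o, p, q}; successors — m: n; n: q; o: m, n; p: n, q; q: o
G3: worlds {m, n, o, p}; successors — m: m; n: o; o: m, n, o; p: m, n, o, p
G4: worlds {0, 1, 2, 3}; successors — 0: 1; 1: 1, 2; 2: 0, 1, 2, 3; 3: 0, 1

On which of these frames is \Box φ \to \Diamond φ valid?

G2, G3, G4

This is the axiom for seriality; its first-order frame correspondent is \forall x \exists y Rxy.
G1: fails — world a has no successor.
G2: holds.
G3: holds.
G4: holds.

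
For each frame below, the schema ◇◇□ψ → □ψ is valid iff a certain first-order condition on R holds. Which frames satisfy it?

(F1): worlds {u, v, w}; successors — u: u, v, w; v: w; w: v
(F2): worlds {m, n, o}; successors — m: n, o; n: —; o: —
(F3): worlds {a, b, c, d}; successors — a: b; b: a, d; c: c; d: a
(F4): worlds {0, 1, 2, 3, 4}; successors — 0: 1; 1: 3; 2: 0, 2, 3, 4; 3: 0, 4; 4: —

Frame correspondent (Sahlqvist): ∀x ∀y ∀z ((xR²y ∧ xRz) → ∃w (yRw ∧ z = w)) — i.e. a generalized confluence (Geach) condition.
(F1): fails — uR²v, uRu but no t with vRt and u=t.
(F2): condition met.
(F3): fails — aR²d, aRb but no w with dRw and b=w.
(F4): fails — 0R²3, 0R1 but no w with 3Rw and 1=w.
Valid on: (F2).

(F2)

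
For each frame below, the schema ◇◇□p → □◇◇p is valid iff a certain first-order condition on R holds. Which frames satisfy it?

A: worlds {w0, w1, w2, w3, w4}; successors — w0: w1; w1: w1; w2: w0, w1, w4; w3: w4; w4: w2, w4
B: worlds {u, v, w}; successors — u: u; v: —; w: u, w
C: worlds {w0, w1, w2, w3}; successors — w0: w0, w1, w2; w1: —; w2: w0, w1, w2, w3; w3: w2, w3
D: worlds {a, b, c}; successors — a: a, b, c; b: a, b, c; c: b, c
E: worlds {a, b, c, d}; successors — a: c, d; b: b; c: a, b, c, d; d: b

B, D

The schema corresponds to a generalized confluence (Geach) condition: ∀x ∀y ∀z ((xR²y ∧ xRz) → ∃w (yRw ∧ zR²w)).
A: fails — w2R²w4, w2Rw0 but no w with w4Rw and w0R²w.
B: holds.
C: fails — w0R²w0, w0Rw1 but no w with w0Rw and w1R²w.
D: holds.
E: fails — aR²a, aRd but no w with aRw and dR²w.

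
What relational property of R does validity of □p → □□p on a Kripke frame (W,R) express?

Suppose □p→□□p is valid. Take Rxy, Ryz and set V(p)={w : Rxw}. Then □p at x, so □□p at x, so □p at y, so p at z, i.e. Rxz.
Conversely, on a frame with transitivity the schema holds at every world under every valuation.
Frame condition: ∀x ∀y ∀z (Rxy ∧ Ryz → Rxz).

transitivity: ∀x ∀y ∀z (Rxy ∧ Ryz → Rxz)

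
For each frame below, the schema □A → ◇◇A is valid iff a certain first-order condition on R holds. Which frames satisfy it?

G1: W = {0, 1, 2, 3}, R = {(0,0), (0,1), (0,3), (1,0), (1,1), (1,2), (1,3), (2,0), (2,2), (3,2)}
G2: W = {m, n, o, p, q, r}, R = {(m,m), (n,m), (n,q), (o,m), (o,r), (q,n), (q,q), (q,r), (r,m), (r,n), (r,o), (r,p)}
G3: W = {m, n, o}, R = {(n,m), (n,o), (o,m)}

The schema corresponds to a generalized confluence (Geach) condition: ∀x ∃w (xRw ∧ xR²w).
G1: condition met.
G2: fails — at p but no w with pRw and pR²w.
G3: fails — at m but no w with mRw and mR²w.
Valid on: G1.

G1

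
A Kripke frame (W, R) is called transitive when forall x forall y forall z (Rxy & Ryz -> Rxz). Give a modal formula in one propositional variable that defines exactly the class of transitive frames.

□ψ → □□ψ

The condition is transitivity. The 4 schema □ψ → □□ψ defines it.
Suppose □ψ→□□ψ is valid. Take Rxy, Ryz and set V(ψ)={w : Rxw}. Then □ψ at x, so □□ψ at x, so □ψ at y, so ψ at z, i.e. Rxz.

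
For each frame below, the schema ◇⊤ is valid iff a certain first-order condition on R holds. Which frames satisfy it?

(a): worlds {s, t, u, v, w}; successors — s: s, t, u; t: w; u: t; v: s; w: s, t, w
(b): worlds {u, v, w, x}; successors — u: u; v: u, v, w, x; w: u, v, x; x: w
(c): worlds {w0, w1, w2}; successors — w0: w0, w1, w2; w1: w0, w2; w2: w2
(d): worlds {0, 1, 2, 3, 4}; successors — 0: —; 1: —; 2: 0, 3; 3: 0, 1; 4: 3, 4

This is the axiom for seriality; its first-order frame correspondent is ∀x ∃y Rxy.
(a): satisfies the condition.
(b): satisfies the condition.
(c): satisfies the condition.
(d): fails — world 0 has no successor.

(a), (b), (c)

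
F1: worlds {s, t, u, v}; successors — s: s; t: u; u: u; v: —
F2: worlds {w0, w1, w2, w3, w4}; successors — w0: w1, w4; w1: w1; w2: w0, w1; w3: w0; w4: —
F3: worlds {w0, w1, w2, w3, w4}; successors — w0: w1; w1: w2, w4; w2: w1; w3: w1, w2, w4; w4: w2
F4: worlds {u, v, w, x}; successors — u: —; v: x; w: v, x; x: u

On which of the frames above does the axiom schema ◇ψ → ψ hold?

Frame correspondent (Sahlqvist): ∀x ∀y (xRy → ∃w (y = w ∧ x = w)) — i.e. a generalized confluence (Geach) condition.
F1: fails — tRu but u ≠ t.
F2: fails — w0Rw1 but w1 ≠ w0.
F3: fails — w0Rw1 but w1 ≠ w0.
F4: fails — vRx but x ≠ v.

none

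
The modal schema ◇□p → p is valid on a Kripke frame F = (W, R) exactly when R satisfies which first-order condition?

Symmetry

This is a form of the B axiom.
It corresponds to symmetry: ∀x ∀y (Rxy → Ryx).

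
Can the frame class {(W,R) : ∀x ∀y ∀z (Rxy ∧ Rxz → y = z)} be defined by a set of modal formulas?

This is a Sahlqvist condition; the CD axiom ◇q → □q defines it.
Suppose ◇q→□q is valid. Take Rxy, Rxz and set V(q)={y}. Then ◇q at x, so □q at x, so q at z, i.e. z=y.

Definable; ◇q → □q defines it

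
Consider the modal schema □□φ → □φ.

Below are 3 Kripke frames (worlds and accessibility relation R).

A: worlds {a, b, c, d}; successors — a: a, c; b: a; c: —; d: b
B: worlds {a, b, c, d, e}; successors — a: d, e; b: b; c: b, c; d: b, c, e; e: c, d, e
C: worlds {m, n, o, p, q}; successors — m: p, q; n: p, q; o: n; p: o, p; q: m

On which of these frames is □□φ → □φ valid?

Frame correspondent (Sahlqvist): ∀x ∀y (Rxy → ∃z (Rxz ∧ Rzy)) — i.e. density.
A: fails — Rdb but no z with Rdz and Rzb.
B: ✓.
C: fails — Ron but no z with Roz and Rzn.
Valid on: B.

B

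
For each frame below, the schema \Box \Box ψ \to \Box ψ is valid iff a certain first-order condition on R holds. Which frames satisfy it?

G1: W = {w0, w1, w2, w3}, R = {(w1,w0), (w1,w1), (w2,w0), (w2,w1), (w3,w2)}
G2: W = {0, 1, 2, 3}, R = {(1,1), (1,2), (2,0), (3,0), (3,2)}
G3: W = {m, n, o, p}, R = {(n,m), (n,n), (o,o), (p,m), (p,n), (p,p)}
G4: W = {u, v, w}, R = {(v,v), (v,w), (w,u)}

G3

The schema corresponds to density: \forall x \forall y (Rxy \to \exists z (Rxz \wedge Rzy)).
G1: fails — Rw3w2 but no z with Rw3z and Rzw2.
G2: fails — R32 but no z with R3z and Rz2.
G3: holds.
G4: fails — Rwu but no z with Rwz and Rzu.
Valid on: G3.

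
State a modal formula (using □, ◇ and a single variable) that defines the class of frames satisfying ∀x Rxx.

□ψ → ψ

The condition is reflexivity. The T schema □ψ → ψ defines it.
Suppose □ψ→ψ is valid. At any x set V(ψ)={w : Rxw}. Then □ψ holds at x, so ψ holds at x, i.e. Rxx.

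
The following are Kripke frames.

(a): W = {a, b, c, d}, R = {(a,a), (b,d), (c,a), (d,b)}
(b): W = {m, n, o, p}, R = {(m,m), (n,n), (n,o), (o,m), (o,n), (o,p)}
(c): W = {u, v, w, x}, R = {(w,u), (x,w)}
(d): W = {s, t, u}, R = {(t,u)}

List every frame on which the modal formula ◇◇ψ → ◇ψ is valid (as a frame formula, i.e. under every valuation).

(d)

The schema corresponds to transitivity: ∀x ∀y ∀z (Rxy ∧ Ryz → Rxz).
(a): fails — Rdb and Rbd but not Rdd.
(b): fails — Ron and Rno but not Roo.
(c): fails — Rxw and Rwu but not Rxu.
(d): satisfies the condition.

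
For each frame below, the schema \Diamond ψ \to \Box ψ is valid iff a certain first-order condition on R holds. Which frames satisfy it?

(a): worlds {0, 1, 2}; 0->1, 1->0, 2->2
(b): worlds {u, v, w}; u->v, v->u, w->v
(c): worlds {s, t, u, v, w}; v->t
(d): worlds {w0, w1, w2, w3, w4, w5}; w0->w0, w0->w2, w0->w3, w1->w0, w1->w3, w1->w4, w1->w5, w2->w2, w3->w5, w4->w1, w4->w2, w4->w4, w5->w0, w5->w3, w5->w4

Frame correspondent (Sahlqvist): \forall x \forall y \forall z (Rxy \wedge Rxz \to y = z) — i.e. partial functionality.
(a): satisfies the condition.
(b): satisfies the condition.
(c): satisfies the condition.
(d): fails — w0 sees both w0 and w2.

(a), (b), (c)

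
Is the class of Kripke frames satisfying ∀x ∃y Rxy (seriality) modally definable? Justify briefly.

Definable; □p → ◇p defines it

The condition is seriality. A defining modal formula is □p → ◇p.
Suppose □p→◇p is valid. At any x set V(p)=W. Then □p at x, so ◇p at x, so x has a successor.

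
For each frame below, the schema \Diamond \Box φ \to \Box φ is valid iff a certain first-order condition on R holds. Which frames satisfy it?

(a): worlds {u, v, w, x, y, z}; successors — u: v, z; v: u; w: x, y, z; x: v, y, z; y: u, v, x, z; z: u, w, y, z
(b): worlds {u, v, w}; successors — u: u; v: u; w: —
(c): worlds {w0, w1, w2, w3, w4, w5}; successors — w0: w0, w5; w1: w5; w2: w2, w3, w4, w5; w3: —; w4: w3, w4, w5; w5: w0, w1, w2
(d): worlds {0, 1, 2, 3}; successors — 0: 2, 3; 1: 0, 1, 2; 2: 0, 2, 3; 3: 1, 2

Frame correspondent (Sahlqvist): \forall x \forall y \forall z (Rxy \wedge Rxz \to Ryz) — i.e. the Euclidean property.
(a): fails — Ruv and Ruv but not Rvv.
(b): condition met.
(c): fails — Rw0w5 and Rw0w5 but not Rw5w5.
(d): fails — R03 and R03 but not R33.
Valid on: (b).

(b)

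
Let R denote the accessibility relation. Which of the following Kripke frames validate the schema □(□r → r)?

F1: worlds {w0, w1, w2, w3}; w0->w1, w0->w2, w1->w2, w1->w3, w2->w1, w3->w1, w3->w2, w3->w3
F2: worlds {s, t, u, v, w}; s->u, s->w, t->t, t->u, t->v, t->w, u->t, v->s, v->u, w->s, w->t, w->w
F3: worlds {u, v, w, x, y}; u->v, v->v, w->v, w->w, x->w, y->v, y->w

This is the axiom for shift-reflexivity; its first-order frame correspondent is ∀x ∀y (Rxy → Ryy).
F1: fails — Rw1w2 but not Rw2w2.
F2: fails — Rtv but not Rvv.
F3: holds.
Valid on: F3.

F3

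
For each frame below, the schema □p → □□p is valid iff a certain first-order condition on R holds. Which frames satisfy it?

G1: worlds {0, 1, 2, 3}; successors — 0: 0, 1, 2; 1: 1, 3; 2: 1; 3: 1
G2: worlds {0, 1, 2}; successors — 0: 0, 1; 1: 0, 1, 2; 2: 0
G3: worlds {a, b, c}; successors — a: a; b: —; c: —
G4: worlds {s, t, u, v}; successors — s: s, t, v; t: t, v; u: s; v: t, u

G3

The schema corresponds to transitivity: ∀x ∀y ∀z (Rxy ∧ Ryz → Rxz).
G1: fails — R31 and R13 but not R33.
G2: fails — R01 and R12 but not R02.
G3: holds.
G4: fails — Rtv and Rvu but not Rtu.
Valid on: G3.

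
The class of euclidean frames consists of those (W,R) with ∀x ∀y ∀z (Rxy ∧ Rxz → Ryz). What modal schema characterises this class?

A defining formula is ◇ψ → □◇ψ (the 5 axiom).
Suppose ◇ψ→□◇ψ is valid. Take Rxy, Rxz and set V(ψ)={y}. Then ◇ψ at x, so □◇ψ at x, so ◇ψ at z, so some w with Rzw has ψ; w=y, i.e. Rzy. By symmetry of the argument, Ryz.

◇ψ → □◇ψ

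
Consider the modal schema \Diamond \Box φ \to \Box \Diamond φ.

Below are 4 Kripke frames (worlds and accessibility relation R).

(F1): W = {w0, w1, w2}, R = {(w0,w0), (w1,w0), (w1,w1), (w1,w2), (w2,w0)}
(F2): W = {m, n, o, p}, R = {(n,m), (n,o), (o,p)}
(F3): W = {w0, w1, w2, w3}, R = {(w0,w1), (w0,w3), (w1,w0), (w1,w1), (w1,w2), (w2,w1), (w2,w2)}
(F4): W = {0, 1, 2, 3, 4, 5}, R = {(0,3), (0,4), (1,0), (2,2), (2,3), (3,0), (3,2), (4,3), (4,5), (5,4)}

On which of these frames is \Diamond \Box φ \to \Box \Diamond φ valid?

The schema corresponds to convergence: \forall x \forall y \forall z (Rxy \wedge Rxz \to \exists w (Ryw \wedge Rzw)).
(F1): ✓.
(F2): fails — Rno and Rnm but o and m have no common successor.
(F3): fails — Rw0w1 and Rw0w3 but w1 and w3 have no common successor.
(F4): fails — R04 and R03 but 4 and 3 have no common successor.
Valid on: (F1).

(F1)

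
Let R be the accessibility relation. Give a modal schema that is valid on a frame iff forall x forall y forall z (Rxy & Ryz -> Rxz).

□s → □□s

The condition is transitivity. The 4 schema □s → □□s defines it.
Suppose □s→□□s is valid. Take Rxy, Ryz and set V(s)={w : Rxw}. Then □s at x, so □□s at x, so □s at y, so s at z, i.e. Rxz.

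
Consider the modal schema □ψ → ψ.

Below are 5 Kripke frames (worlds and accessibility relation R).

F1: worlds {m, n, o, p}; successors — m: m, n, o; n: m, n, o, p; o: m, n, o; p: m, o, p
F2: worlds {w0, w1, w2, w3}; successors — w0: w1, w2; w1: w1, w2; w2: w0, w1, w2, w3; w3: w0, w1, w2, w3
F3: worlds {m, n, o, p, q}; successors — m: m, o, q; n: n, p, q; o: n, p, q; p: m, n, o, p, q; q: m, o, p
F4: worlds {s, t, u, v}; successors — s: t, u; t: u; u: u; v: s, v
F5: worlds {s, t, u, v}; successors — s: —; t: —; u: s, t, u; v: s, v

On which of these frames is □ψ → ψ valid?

F1

Frame correspondent (Sahlqvist): ∀x Rxx — i.e. reflexivity.
F1: satisfies the condition.
F2: fails — world w0 does not see itself.
F3: fails — world o does not see itself.
F4: fails — world s does not see itself.
F5: fails — world s does not see itself.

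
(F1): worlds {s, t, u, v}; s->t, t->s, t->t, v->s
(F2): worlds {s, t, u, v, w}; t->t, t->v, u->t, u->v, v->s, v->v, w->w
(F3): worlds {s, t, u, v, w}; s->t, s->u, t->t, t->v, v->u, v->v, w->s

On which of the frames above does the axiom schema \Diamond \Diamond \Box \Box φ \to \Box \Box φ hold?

(F1)

This is the axiom for a generalized confluence (Geach) condition; its first-order frame correspondent is \forall x \forall y \forall z ((x R^2 y \wedge x R^2 z) \to \exists w (y R^2 w \wedge z = w)).
(F1): ✓.
(F2): fails — tR²s, tR²s but no w* with sR²w* and s=w*.
(F3): fails — sR²v, sR²t but no w* with vR²w* and t=w*.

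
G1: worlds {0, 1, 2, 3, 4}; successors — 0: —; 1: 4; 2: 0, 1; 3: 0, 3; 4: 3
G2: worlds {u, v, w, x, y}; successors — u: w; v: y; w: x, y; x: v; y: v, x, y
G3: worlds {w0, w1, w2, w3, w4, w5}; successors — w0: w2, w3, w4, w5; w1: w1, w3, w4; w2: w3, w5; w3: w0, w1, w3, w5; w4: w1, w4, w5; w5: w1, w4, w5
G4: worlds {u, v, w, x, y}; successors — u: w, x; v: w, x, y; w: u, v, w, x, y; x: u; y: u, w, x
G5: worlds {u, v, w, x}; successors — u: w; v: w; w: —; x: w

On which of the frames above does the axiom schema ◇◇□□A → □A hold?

This is the axiom for a generalized confluence (Geach) condition; its first-order frame correspondent is ∀x ∀y ∀z ((xR²y ∧ xRz) → ∃w (yR²w ∧ z = w)).
G1: fails — 1R²3, 1R4 but no w with 3R²w and 4=w.
G2: fails — uR²x, uRw but no t with xR²t and w=t.
G3: fails — w0R²w0, w0Rw2 but no w with w0R²w and w2=w.
G4: fails — vR²x, vRy but no t with xR²t and y=t.
G5: ✓.
Valid on: G5.

G5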